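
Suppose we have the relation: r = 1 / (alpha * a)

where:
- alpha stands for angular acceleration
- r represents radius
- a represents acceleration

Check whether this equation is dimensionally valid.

No

alpha (angular acceleration) has dimensions [T^-2].
r (radius) has dimensions [L].
a (acceleration) has dimensions [L T^-2].

Left side: [L]
Right side: [L^-1 T^4]

The two sides have different dimensions, so the equation is NOT dimensionally consistent.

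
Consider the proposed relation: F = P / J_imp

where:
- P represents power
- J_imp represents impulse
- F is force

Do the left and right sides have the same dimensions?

No

P (power) has dimensions [L^2 M T^-3].
J_imp (impulse) has dimensions [L M T^-1].
F (force) has dimensions [L M T^-2].

Left side: [L M T^-2]
Right side: [L T^-2]

The two sides have different dimensions, so the equation is NOT dimensionally consistent.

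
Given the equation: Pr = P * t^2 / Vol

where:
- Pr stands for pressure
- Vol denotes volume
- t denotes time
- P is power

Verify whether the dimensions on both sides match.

No

Pr (pressure) has dimensions [L^-1 M T^-2].
Vol (volume) has dimensions [L^3].
t (time) has dimensions [T].
P (power) has dimensions [L^2 M T^-3].

Left side: [L^-1 M T^-2]
Right side: [L^-1 M T^-1]

The two sides have different dimensions, so the equation is NOT dimensionally consistent.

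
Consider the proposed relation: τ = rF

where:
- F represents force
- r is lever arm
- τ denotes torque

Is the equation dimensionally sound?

Yes

F (force) has dimensions [L M T^-2].
r (lever arm) has dimensions [L].
τ (torque) has dimensions [L^2 M T^-2].

Left side: [L^2 M T^-2]
Right side: [L^2 M T^-2]

Both sides have the same dimensions, so the equation is dimensionally consistent.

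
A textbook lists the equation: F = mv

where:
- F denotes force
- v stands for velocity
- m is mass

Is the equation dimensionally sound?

No

F (force) has dimensions [L M T^-2].
v (velocity) has dimensions [L T^-1].
m (mass) has dimensions [M].

Left side: [L M T^-2]
Right side: [L M T^-1]

The two sides have different dimensions, so the equation is NOT dimensionally consistent.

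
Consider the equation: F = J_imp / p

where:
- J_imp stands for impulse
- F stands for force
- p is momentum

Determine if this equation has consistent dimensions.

No

J_imp (impulse) has dimensions [L M T^-1].
F (force) has dimensions [L M T^-2].
p (momentum) has dimensions [L M T^-1].

Left side: [L M T^-2]
Right side: [dimensionless]

The two sides have different dimensions, so the equation is NOT dimensionally consistent.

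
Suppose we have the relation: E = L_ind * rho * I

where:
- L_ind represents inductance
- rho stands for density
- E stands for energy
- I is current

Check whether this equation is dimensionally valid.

No

L_ind (inductance) has dimensions [I^-2 L^2 M T^-2].
rho (density) has dimensions [L^-3 M].
E (energy) has dimensions [L^2 M T^-2].
I (current) has dimensions [I].

Left side: [L^2 M T^-2]
Right side: [I^-1 L^-1 M^2 T^-2]

The two sides have different dimensions, so the equation is NOT dimensionally consistent.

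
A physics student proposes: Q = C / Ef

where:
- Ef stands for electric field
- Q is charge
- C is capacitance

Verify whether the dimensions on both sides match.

No

Ef (electric field) has dimensions [I^-1 L M T^-3].
Q (charge) has dimensions [I T].
C (capacitance) has dimensions [I^2 L^-2 M^-1 T^4].

Left side: [I T]
Right side: [I^3 L^-3 M^-2 T^7]

The two sides have different dimensions, so the equation is NOT dimensionally consistent.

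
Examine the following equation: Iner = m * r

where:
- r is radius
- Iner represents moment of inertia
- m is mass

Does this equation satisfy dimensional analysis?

No

r (radius) has dimensions [L].
Iner (moment of inertia) has dimensions [L^2 M].
m (mass) has dimensions [M].

Left side: [L^2 M]
Right side: [L M]

The two sides have different dimensions, so the equation is NOT dimensionally consistent.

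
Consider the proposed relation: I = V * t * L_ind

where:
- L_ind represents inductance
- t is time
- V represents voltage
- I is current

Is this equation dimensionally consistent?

No

L_ind (inductance) has dimensions [I^-2 L^2 M T^-2].
t (time) has dimensions [T].
V (voltage) has dimensions [I^-1 L^2 M T^-3].
I (current) has dimensions [I].

Left side: [I]
Right side: [I^-3 L^4 M^2 T^-4]

The two sides have different dimensions, so the equation is NOT dimensionally consistent.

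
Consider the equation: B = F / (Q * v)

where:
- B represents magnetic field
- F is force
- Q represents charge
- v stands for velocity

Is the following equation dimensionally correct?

Yes

B (magnetic field) has dimensions [I^-1 M T^-2].
F (force) has dimensions [L M T^-2].
Q (charge) has dimensions [I T].
v (velocity) has dimensions [L T^-1].

Left side: [I^-1 M T^-2]
Right side: [I^-1 M T^-2]

Both sides have the same dimensions, so the equation is dimensionally consistent.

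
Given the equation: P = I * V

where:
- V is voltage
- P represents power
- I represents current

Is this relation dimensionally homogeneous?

Yes

V (voltage) has dimensions [I^-1 L^2 M T^-3].
P (power) has dimensions [L^2 M T^-3].
I (current) has dimensions [I].

Left side: [L^2 M T^-3]
Right side: [L^2 M T^-3]

Both sides have the same dimensions, so the equation is dimensionally consistent.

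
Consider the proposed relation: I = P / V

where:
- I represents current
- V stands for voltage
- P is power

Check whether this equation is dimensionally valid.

Yes

I (current) has dimensions [I].
V (voltage) has dimensions [I^-1 L^2 M T^-3].
P (power) has dimensions [L^2 M T^-3].

Left side: [I]
Right side: [I]

Both sides have the same dimensions, so the equation is dimensionally consistent.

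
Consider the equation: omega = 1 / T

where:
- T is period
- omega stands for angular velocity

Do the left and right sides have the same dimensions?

Yes

T (period) has dimensions [T].
omega (angular velocity) has dimensions [T^-1].

Left side: [T^-1]
Right side: [T^-1]

Both sides have the same dimensions, so the equation is dimensionally consistent.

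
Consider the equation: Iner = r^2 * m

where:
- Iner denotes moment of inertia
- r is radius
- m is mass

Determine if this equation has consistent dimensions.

Yes

Iner (moment of inertia) has dimensions [L^2 M].
r (radius) has dimensions [L].
m (mass) has dimensions [M].

Left side: [L^2 M]
Right side: [L^2 M]

Both sides have the same dimensions, so the equation is dimensionally consistent.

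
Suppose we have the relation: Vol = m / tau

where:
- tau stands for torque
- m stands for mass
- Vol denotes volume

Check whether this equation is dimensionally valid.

No

tau (torque) has dimensions [L^2 M T^-2].
m (mass) has dimensions [M].
Vol (volume) has dimensions [L^3].

Left side: [L^3]
Right side: [L^-2 T^2]

The two sides have different dimensions, so the equation is NOT dimensionally consistent.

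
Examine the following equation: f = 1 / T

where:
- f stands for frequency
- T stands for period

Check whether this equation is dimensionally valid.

Yes

f (frequency) has dimensions [T^-1].
T (period) has dimensions [T].

Left side: [T^-1]
Right side: [T^-1]

Both sides have the same dimensions, so the equation is dimensionally consistent.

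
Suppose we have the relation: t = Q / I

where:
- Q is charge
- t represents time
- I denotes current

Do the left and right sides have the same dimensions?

Yes

Q (charge) has dimensions [I T].
t (time) has dimensions [T].
I (current) has dimensions [I].

Left side: [T]
Right side: [T]

Both sides have the same dimensions, so the equation is dimensionally consistent.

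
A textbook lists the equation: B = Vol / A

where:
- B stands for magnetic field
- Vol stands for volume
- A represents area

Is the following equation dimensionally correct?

No

B (magnetic field) has dimensions [I^-1 M T^-2].
Vol (volume) has dimensions [L^3].
A (area) has dimensions [L^2].

Left side: [I^-1 M T^-2]
Right side: [L]

The two sides have different dimensions, so the equation is NOT dimensionally consistent.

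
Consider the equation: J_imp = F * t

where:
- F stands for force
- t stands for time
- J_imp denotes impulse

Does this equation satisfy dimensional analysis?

Yes

F (force) has dimensions [L M T^-2].
t (time) has dimensions [T].
J_imp (impulse) has dimensions [L M T^-1].

Left side: [L M T^-1]
Right side: [L M T^-1]

Both sides have the same dimensions, so the equation is dimensionally consistent.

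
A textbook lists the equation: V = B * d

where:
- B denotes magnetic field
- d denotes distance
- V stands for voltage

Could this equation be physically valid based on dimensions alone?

No

B (magnetic field) has dimensions [I^-1 M T^-2].
d (distance) has dimensions [L].
V (voltage) has dimensions [I^-1 L^2 M T^-3].

Left side: [I^-1 L^2 M T^-3]
Right side: [I^-1 L M T^-2]

The two sides have different dimensions, so the equation is NOT dimensionally consistent.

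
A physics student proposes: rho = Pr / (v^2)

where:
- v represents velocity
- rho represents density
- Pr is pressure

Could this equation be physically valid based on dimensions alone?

Yes

v (velocity) has dimensions [L T^-1].
rho (density) has dimensions [L^-3 M].
Pr (pressure) has dimensions [L^-1 M T^-2].

Left side: [L^-3 M]
Right side: [L^-3 M]

Both sides have the same dimensions, so the equation is dimensionally consistent.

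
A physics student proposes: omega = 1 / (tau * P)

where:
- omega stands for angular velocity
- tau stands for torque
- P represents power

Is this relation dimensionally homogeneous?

No

omega (angular velocity) has dimensions [T^-1].
tau (torque) has dimensions [L^2 M T^-2].
P (power) has dimensions [L^2 M T^-3].

Left side: [T^-1]
Right side: [L^-4 M^-2 T^5]

The two sides have different dimensions, so the equation is NOT dimensionally consistent.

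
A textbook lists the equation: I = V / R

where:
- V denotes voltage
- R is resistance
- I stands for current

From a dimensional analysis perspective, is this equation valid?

Yes

V (voltage) has dimensions [I^-1 L^2 M T^-3].
R (resistance) has dimensions [I^-2 L^2 M T^-3].
I (current) has dimensions [I].

Left side: [I]
Right side: [I]

Both sides have the same dimensions, so the equation is dimensionally consistent.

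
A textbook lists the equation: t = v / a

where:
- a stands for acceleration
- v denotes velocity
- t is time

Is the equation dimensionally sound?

Yes

a (acceleration) has dimensions [L T^-2].
v (velocity) has dimensions [L T^-1].
t (time) has dimensions [T].

Left side: [T]
Right side: [T]

Both sides have the same dimensions, so the equation is dimensionally consistent.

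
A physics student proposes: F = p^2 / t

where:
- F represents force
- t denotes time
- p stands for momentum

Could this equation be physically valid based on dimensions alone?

No

F (force) has dimensions [L M T^-2].
t (time) has dimensions [T].
p (momentum) has dimensions [L M T^-1].

Left side: [L M T^-2]
Right side: [L^2 M^2 T^-3]

The two sides have different dimensions, so the equation is NOT dimensionally consistent.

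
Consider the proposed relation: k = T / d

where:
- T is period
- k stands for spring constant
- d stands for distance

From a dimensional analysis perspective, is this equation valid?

No

T (period) has dimensions [T].
k (spring constant) has dimensions [M T^-2].
d (distance) has dimensions [L].

Left side: [M T^-2]
Right side: [L^-1 T]

The two sides have different dimensions, so the equation is NOT dimensionally consistent.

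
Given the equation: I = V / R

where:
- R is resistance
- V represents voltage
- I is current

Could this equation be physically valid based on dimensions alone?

Yes

R (resistance) has dimensions [I^-2 L^2 M T^-3].
V (voltage) has dimensions [I^-1 L^2 M T^-3].
I (current) has dimensions [I].

Left side: [I]
Right side: [I]

Both sides have the same dimensions, so the equation is dimensionally consistent.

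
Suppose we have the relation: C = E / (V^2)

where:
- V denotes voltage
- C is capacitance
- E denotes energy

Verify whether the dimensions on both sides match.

Yes

V (voltage) has dimensions [I^-1 L^2 M T^-3].
C (capacitance) has dimensions [I^2 L^-2 M^-1 T^4].
E (energy) has dimensions [L^2 M T^-2].

Left side: [I^2 L^-2 M^-1 T^4]
Right side: [I^2 L^-2 M^-1 T^4]

Both sides have the same dimensions, so the equation is dimensionally consistent.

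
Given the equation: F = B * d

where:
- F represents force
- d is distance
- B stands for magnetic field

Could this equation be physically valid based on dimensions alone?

No

F (force) has dimensions [L M T^-2].
d (distance) has dimensions [L].
B (magnetic field) has dimensions [I^-1 M T^-2].

Left side: [L M T^-2]
Right side: [I^-1 L M T^-2]

The two sides have different dimensions, so the equation is NOT dimensionally consistent.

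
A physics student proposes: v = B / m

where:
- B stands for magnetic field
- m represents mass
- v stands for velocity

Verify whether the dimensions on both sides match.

No

B (magnetic field) has dimensions [I^-1 M T^-2].
m (mass) has dimensions [M].
v (velocity) has dimensions [L T^-1].

Left side: [L T^-1]
Right side: [I^-1 T^-2]

The two sides have different dimensions, so the equation is NOT dimensionally consistent.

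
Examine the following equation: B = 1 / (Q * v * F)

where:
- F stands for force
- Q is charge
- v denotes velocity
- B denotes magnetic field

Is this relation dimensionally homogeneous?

No

F (force) has dimensions [L M T^-2].
Q (charge) has dimensions [I T].
v (velocity) has dimensions [L T^-1].
B (magnetic field) has dimensions [I^-1 M T^-2].

Left side: [I^-1 M T^-2]
Right side: [I^-1 L^-2 M^-1 T^2]

The two sides have different dimensions, so the equation is NOT dimensionally consistent.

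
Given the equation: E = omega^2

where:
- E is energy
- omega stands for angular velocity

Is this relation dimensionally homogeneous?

No

E (energy) has dimensions [L^2 M T^-2].
omega (angular velocity) has dimensions [T^-1].

Left side: [L^2 M T^-2]
Right side: [T^-2]

The two sides have different dimensions, so the equation is NOT dimensionally consistent.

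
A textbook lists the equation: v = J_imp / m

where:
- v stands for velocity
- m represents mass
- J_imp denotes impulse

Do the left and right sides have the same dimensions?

Yes

v (velocity) has dimensions [L T^-1].
m (mass) has dimensions [M].
J_imp (impulse) has dimensions [L M T^-1].

Left side: [L T^-1]
Right side: [L T^-1]

Both sides have the same dimensions, so the equation is dimensionally consistent.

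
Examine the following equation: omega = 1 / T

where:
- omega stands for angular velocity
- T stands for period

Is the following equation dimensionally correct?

Yes

omega (angular velocity) has dimensions [T^-1].
T (period) has dimensions [T].

Left side: [T^-1]
Right side: [T^-1]

Both sides have the same dimensions, so the equation is dimensionally consistent.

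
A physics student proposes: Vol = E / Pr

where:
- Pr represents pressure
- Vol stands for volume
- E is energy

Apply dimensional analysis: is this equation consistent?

Yes

Pr (pressure) has dimensions [L^-1 M T^-2].
Vol (volume) has dimensions [L^3].
E (energy) has dimensions [L^2 M T^-2].

Left side: [L^3]
Right side: [L^3]

Both sides have the same dimensions, so the equation is dimensionally consistent.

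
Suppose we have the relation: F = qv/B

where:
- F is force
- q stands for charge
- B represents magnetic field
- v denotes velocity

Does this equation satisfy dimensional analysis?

No

F (force) has dimensions [L M T^-2].
q (charge) has dimensions [I T].
B (magnetic field) has dimensions [I^-1 M T^-2].
v (velocity) has dimensions [L T^-1].

Left side: [L M T^-2]
Right side: [I^2 L M^-1 T^2]

The two sides have different dimensions, so the equation is NOT dimensionally consistent.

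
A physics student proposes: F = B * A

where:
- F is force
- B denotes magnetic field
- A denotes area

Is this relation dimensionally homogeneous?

No

F (force) has dimensions [L M T^-2].
B (magnetic field) has dimensions [I^-1 M T^-2].
A (area) has dimensions [L^2].

Left side: [L M T^-2]
Right side: [I^-1 L^2 M T^-2]

The two sides have different dimensions, so the equation is NOT dimensionally consistent.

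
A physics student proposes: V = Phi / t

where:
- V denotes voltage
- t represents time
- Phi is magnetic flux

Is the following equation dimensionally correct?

Yes

V (voltage) has dimensions [I^-1 L^2 M T^-3].
t (time) has dimensions [T].
Phi (magnetic flux) has dimensions [I^-1 L^2 M T^-2].

Left side: [I^-1 L^2 M T^-3]
Right side: [I^-1 L^2 M T^-3]

Both sides have the same dimensions, so the equation is dimensionally consistent.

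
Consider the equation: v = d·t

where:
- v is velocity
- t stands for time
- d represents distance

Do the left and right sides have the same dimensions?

No

v (velocity) has dimensions [L T^-1].
t (time) has dimensions [T].
d (distance) has dimensions [L].

Left side: [L T^-1]
Right side: [L T]

The two sides have different dimensions, so the equation is NOT dimensionally consistent.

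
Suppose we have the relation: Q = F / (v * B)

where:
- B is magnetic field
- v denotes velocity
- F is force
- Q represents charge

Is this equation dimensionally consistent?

Yes

B (magnetic field) has dimensions [I^-1 M T^-2].
v (velocity) has dimensions [L T^-1].
F (force) has dimensions [L M T^-2].
Q (charge) has dimensions [I T].

Left side: [I T]
Right side: [I T]

Both sides have the same dimensions, so the equation is dimensionally consistent.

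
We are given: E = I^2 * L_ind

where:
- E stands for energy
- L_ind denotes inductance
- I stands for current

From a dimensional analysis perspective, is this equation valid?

Yes

E (energy) has dimensions [L^2 M T^-2].
L_ind (inductance) has dimensions [I^-2 L^2 M T^-2].
I (current) has dimensions [I].

Left side: [L^2 M T^-2]
Right side: [L^2 M T^-2]

Both sides have the same dimensions, so the equation is dimensionally consistent.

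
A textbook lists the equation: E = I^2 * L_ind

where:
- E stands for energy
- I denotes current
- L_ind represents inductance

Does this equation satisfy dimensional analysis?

Yes

E (energy) has dimensions [L^2 M T^-2].
I (current) has dimensions [I].
L_ind (inductance) has dimensions [I^-2 L^2 M T^-2].

Left side: [L^2 M T^-2]
Right side: [L^2 M T^-2]

Both sides have the same dimensions, so the equation is dimensionally consistent.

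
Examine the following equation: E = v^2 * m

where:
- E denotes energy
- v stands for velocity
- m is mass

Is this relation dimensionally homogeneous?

Yes

E (energy) has dimensions [L^2 M T^-2].
v (velocity) has dimensions [L T^-1].
m (mass) has dimensions [M].

Left side: [L^2 M T^-2]
Right side: [L^2 M T^-2]

Both sides have the same dimensions, so the equation is dimensionally consistent.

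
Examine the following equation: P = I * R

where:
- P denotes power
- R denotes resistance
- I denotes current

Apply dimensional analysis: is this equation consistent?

No

P (power) has dimensions [L^2 M T^-3].
R (resistance) has dimensions [I^-2 L^2 M T^-3].
I (current) has dimensions [I].

Left side: [L^2 M T^-3]
Right side: [I^-1 L^2 M T^-3]

The two sides have different dimensions, so the equation is NOT dimensionally consistent.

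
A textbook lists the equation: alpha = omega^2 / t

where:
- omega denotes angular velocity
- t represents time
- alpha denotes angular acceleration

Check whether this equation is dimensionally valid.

No

omega (angular velocity) has dimensions [T^-1].
t (time) has dimensions [T].
alpha (angular acceleration) has dimensions [T^-2].

Left side: [T^-2]
Right side: [T^-3]

The two sides have different dimensions, so the equation is NOT dimensionally consistent.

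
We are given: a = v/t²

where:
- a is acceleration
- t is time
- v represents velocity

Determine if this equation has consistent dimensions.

No

a (acceleration) has dimensions [L T^-2].
t (time) has dimensions [T].
v (velocity) has dimensions [L T^-1].

Left side: [L T^-2]
Right side: [L T^-3]

The two sides have different dimensions, so the equation is NOT dimensionally consistent.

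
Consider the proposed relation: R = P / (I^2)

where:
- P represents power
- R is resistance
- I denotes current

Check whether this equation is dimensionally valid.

Yes

P (power) has dimensions [L^2 M T^-3].
R (resistance) has dimensions [I^-2 L^2 M T^-3].
I (current) has dimensions [I].

Left side: [I^-2 L^2 M T^-3]
Right side: [I^-2 L^2 M T^-3]

Both sides have the same dimensions, so the equation is dimensionally consistent.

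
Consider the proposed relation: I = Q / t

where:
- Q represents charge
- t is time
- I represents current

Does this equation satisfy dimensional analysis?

Yes

Q (charge) has dimensions [I T].
t (time) has dimensions [T].
I (current) has dimensions [I].

Left side: [I]
Right side: [I]

Both sides have the same dimensions, so the equation is dimensionally consistent.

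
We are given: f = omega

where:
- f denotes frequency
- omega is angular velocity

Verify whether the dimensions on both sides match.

Yes

f (frequency) has dimensions [T^-1].
omega (angular velocity) has dimensions [T^-1].

Left side: [T^-1]
Right side: [T^-1]

Both sides have the same dimensions, so the equation is dimensionally consistent.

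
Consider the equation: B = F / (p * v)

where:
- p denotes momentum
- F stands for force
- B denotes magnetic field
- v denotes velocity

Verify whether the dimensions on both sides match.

No

p (momentum) has dimensions [L M T^-1].
F (force) has dimensions [L M T^-2].
B (magnetic field) has dimensions [I^-1 M T^-2].
v (velocity) has dimensions [L T^-1].

Left side: [I^-1 M T^-2]
Right side: [L^-1]

The two sides have different dimensions, so the equation is NOT dimensionally consistent.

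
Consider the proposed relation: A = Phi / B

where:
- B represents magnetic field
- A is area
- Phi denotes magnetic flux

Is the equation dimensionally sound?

Yes

B (magnetic field) has dimensions [I^-1 M T^-2].
A (area) has dimensions [L^2].
Phi (magnetic flux) has dimensions [I^-1 L^2 M T^-2].

Left side: [L^2]
Right side: [L^2]

Both sides have the same dimensions, so the equation is dimensionally consistent.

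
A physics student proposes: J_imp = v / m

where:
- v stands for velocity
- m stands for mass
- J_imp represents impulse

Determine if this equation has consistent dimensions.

No

v (velocity) has dimensions [L T^-1].
m (mass) has dimensions [M].
J_imp (impulse) has dimensions [L M T^-1].

Left side: [L M T^-1]
Right side: [L M^-1 T^-1]

The two sides have different dimensions, so the equation is NOT dimensionally consistent.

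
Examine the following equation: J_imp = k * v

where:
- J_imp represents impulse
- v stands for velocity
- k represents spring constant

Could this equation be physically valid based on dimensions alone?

No

J_imp (impulse) has dimensions [L M T^-1].
v (velocity) has dimensions [L T^-1].
k (spring constant) has dimensions [M T^-2].

Left side: [L M T^-1]
Right side: [L M T^-3]

The two sides have different dimensions, so the equation is NOT dimensionally consistent.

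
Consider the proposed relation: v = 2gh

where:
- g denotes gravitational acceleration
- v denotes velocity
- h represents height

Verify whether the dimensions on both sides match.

No

g (gravitational acceleration) has dimensions [L T^-2].
v (velocity) has dimensions [L T^-1].
h (height) has dimensions [L].

Left side: [L T^-1]
Right side: [L^2 T^-2]

The two sides have different dimensions, so the equation is NOT dimensionally consistent.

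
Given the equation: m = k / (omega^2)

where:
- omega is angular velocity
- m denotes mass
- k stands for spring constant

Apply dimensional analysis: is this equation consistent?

Yes

omega (angular velocity) has dimensions [T^-1].
m (mass) has dimensions [M].
k (spring constant) has dimensions [M T^-2].

Left side: [M]
Right side: [M]

Both sides have the same dimensions, so the equation is dimensionally consistent.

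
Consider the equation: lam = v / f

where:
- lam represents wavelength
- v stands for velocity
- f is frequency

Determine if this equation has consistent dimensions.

Yes

lam (wavelength) has dimensions [L].
v (velocity) has dimensions [L T^-1].
f (frequency) has dimensions [T^-1].

Left side: [L]
Right side: [L]

Both sides have the same dimensions, so the equation is dimensionally consistent.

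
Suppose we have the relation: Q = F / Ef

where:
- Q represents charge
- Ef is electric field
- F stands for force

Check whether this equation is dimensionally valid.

Yes

Q (charge) has dimensions [I T].
Ef (electric field) has dimensions [I^-1 L M T^-3].
F (force) has dimensions [L M T^-2].

Left side: [I T]
Right side: [I T]

Both sides have the same dimensions, so the equation is dimensionally consistent.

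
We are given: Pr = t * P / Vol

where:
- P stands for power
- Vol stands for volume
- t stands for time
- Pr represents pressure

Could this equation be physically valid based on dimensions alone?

Yes

P (power) has dimensions [L^2 M T^-3].
Vol (volume) has dimensions [L^3].
t (time) has dimensions [T].
Pr (pressure) has dimensions [L^-1 M T^-2].

Left side: [L^-1 M T^-2]
Right side: [L^-1 M T^-2]

Both sides have the same dimensions, so the equation is dimensionally consistent.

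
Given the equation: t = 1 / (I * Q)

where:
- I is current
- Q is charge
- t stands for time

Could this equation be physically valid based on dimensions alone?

No

I (current) has dimensions [I].
Q (charge) has dimensions [I T].
t (time) has dimensions [T].

Left side: [T]
Right side: [I^-2 T^-1]

The two sides have different dimensions, so the equation is NOT dimensionally consistent.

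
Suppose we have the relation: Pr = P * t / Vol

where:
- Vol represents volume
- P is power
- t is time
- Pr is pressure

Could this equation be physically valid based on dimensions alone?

Yes

Vol (volume) has dimensions [L^3].
P (power) has dimensions [L^2 M T^-3].
t (time) has dimensions [T].
Pr (pressure) has dimensions [L^-1 M T^-2].

Left side: [L^-1 M T^-2]
Right side: [L^-1 M T^-2]

Both sides have the same dimensions, so the equation is dimensionally consistent.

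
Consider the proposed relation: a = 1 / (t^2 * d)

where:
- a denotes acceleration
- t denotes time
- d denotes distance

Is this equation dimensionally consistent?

No

a (acceleration) has dimensions [L T^-2].
t (time) has dimensions [T].
d (distance) has dimensions [L].

Left side: [L T^-2]
Right side: [L^-1 T^-2]

The two sides have different dimensions, so the equation is NOT dimensionally consistent.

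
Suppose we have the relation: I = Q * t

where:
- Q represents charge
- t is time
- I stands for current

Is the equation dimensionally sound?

No

Q (charge) has dimensions [I T].
t (time) has dimensions [T].
I (current) has dimensions [I].

Left side: [I]
Right side: [I T^2]

The two sides have different dimensions, so the equation is NOT dimensionally consistent.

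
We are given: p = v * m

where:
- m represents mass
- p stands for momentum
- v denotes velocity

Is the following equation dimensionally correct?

Yes

m (mass) has dimensions [M].
p (momentum) has dimensions [L M T^-1].
v (velocity) has dimensions [L T^-1].

Left side: [L M T^-1]
Right side: [L M T^-1]

Both sides have the same dimensions, so the equation is dimensionally consistent.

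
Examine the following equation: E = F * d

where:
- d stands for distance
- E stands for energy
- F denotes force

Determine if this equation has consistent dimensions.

Yes

d (distance) has dimensions [L].
E (energy) has dimensions [L^2 M T^-2].
F (force) has dimensions [L M T^-2].

Left side: [L^2 M T^-2]
Right side: [L^2 M T^-2]

Both sides have the same dimensions, so the equation is dimensionally consistent.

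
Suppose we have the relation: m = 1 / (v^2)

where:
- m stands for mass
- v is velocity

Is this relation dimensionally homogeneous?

No

m (mass) has dimensions [M].
v (velocity) has dimensions [L T^-1].

Left side: [M]
Right side: [L^-2 T^2]

The two sides have different dimensions, so the equation is NOT dimensionally consistent.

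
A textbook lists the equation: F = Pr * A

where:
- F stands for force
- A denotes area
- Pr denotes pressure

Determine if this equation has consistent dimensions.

Yes

F (force) has dimensions [L M T^-2].
A (area) has dimensions [L^2].
Pr (pressure) has dimensions [L^-1 M T^-2].

Left side: [L M T^-2]
Right side: [L M T^-2]

Both sides have the same dimensions, so the equation is dimensionally consistent.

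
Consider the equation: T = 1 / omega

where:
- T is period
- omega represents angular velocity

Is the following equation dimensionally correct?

Yes

T (period) has dimensions [T].
omega (angular velocity) has dimensions [T^-1].

Left side: [T]
Right side: [T]

Both sides have the same dimensions, so the equation is dimensionally consistent.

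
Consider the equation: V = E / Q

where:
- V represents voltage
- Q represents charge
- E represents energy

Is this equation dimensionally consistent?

Yes

V (voltage) has dimensions [I^-1 L^2 M T^-3].
Q (charge) has dimensions [I T].
E (energy) has dimensions [L^2 M T^-2].

Left side: [I^-1 L^2 M T^-3]
Right side: [I^-1 L^2 M T^-3]

Both sides have the same dimensions, so the equation is dimensionally consistent.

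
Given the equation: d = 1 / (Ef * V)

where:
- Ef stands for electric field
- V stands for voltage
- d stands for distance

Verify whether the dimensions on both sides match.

No

Ef (electric field) has dimensions [I^-1 L M T^-3].
V (voltage) has dimensions [I^-1 L^2 M T^-3].
d (distance) has dimensions [L].

Left side: [L]
Right side: [I^2 L^-3 M^-2 T^6]

The two sides have different dimensions, so the equation is NOT dimensionally consistent.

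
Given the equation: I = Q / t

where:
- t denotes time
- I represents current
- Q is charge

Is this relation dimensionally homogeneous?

Yes

t (time) has dimensions [T].
I (current) has dimensions [I].
Q (charge) has dimensions [I T].

Left side: [I]
Right side: [I]

Both sides have the same dimensions, so the equation is dimensionally consistent.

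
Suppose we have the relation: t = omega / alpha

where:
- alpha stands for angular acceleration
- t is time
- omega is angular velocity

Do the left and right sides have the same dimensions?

Yes

alpha (angular acceleration) has dimensions [T^-2].
t (time) has dimensions [T].
omega (angular velocity) has dimensions [T^-1].

Left side: [T]
Right side: [T]

Both sides have the same dimensions, so the equation is dimensionally consistent.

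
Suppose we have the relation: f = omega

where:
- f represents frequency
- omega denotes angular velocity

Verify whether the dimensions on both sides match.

Yes

f (frequency) has dimensions [T^-1].
omega (angular velocity) has dimensions [T^-1].

Left side: [T^-1]
Right side: [T^-1]

Both sides have the same dimensions, so the equation is dimensionally consistent.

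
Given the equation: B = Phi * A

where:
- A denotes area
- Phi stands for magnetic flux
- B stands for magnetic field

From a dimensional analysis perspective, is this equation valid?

No

A (area) has dimensions [L^2].
Phi (magnetic flux) has dimensions [I^-1 L^2 M T^-2].
B (magnetic field) has dimensions [I^-1 M T^-2].

Left side: [I^-1 M T^-2]
Right side: [I^-1 L^4 M T^-2]

The two sides have different dimensions, so the equation is NOT dimensionally consistent.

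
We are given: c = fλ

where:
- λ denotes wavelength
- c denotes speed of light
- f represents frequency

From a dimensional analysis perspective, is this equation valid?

Yes

λ (wavelength) has dimensions [L].
c (speed of light) has dimensions [L T^-1].
f (frequency) has dimensions [T^-1].

Left side: [L T^-1]
Right side: [L T^-1]

Both sides have the same dimensions, so the equation is dimensionally consistent.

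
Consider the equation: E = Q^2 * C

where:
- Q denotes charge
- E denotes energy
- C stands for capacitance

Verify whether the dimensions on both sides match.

No

Q (charge) has dimensions [I T].
E (energy) has dimensions [L^2 M T^-2].
C (capacitance) has dimensions [I^2 L^-2 M^-1 T^4].

Left side: [L^2 M T^-2]
Right side: [I^4 L^-2 M^-1 T^6]

The two sides have different dimensions, so the equation is NOT dimensionally consistent.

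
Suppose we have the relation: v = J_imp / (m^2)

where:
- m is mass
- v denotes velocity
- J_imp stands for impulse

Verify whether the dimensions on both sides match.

No

m (mass) has dimensions [M].
v (velocity) has dimensions [L T^-1].
J_imp (impulse) has dimensions [L M T^-1].

Left side: [L T^-1]
Right side: [L M^-1 T^-1]

The two sides have different dimensions, so the equation is NOT dimensionally consistent.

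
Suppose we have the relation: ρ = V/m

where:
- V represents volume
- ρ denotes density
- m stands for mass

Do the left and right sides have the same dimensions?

No

V (volume) has dimensions [L^3].
ρ (density) has dimensions [L^-3 M].
m (mass) has dimensions [M].

Left side: [L^-3 M]
Right side: [L^3 M^-1]

The two sides have different dimensions, so the equation is NOT dimensionally consistent.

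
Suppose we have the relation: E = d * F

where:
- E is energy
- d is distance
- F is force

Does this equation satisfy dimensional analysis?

Yes

E (energy) has dimensions [L^2 M T^-2].
d (distance) has dimensions [L].
F (force) has dimensions [L M T^-2].

Left side: [L^2 M T^-2]
Right side: [L^2 M T^-2]

Both sides have the same dimensions, so the equation is dimensionally consistent.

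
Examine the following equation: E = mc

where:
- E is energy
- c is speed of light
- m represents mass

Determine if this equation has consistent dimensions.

No

E (energy) has dimensions [L^2 M T^-2].
c (speed of light) has dimensions [L T^-1].
m (mass) has dimensions [M].

Left side: [L^2 M T^-2]
Right side: [L M T^-1]

The two sides have different dimensions, so the equation is NOT dimensionally consistent.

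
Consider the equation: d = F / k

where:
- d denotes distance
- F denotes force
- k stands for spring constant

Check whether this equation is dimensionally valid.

Yes

d (distance) has dimensions [L].
F (force) has dimensions [L M T^-2].
k (spring constant) has dimensions [M T^-2].

Left side: [L]
Right side: [L]

Both sides have the same dimensions, so the equation is dimensionally consistent.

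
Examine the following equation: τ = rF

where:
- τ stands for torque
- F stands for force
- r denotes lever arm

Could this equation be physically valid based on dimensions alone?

Yes

τ (torque) has dimensions [L^2 M T^-2].
F (force) has dimensions [L M T^-2].
r (lever arm) has dimensions [L].

Left side: [L^2 M T^-2]
Right side: [L^2 M T^-2]

Both sides have the same dimensions, so the equation is dimensionally consistent.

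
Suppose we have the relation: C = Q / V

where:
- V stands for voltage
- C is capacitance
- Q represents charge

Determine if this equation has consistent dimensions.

Yes

V (voltage) has dimensions [I^-1 L^2 M T^-3].
C (capacitance) has dimensions [I^2 L^-2 M^-1 T^4].
Q (charge) has dimensions [I T].

Left side: [I^2 L^-2 M^-1 T^4]
Right side: [I^2 L^-2 M^-1 T^4]

Both sides have the same dimensions, so the equation is dimensionally consistent.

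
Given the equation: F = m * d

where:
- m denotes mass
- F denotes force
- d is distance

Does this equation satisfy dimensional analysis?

No

m (mass) has dimensions [M].
F (force) has dimensions [L M T^-2].
d (distance) has dimensions [L].

Left side: [L M T^-2]
Right side: [L M]

The two sides have different dimensions, so the equation is NOT dimensionally consistent.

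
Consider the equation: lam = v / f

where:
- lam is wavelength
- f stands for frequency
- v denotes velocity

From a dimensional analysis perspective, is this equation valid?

Yes

lam (wavelength) has dimensions [L].
f (frequency) has dimensions [T^-1].
v (velocity) has dimensions [L T^-1].

Left side: [L]
Right side: [L]

Both sides have the same dimensions, so the equation is dimensionally consistent.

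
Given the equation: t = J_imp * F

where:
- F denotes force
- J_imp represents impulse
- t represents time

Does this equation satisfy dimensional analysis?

No

F (force) has dimensions [L M T^-2].
J_imp (impulse) has dimensions [L M T^-1].
t (time) has dimensions [T].

Left side: [T]
Right side: [L^2 M^2 T^-3]

The two sides have different dimensions, so the equation is NOT dimensionally consistent.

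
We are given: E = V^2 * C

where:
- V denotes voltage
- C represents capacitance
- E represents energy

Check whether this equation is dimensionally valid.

Yes

V (voltage) has dimensions [I^-1 L^2 M T^-3].
C (capacitance) has dimensions [I^2 L^-2 M^-1 T^4].
E (energy) has dimensions [L^2 M T^-2].

Left side: [L^2 M T^-2]
Right side: [L^2 M T^-2]

Both sides have the same dimensions, so the equation is dimensionally consistent.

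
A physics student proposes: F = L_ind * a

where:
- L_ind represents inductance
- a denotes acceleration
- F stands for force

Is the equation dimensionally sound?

No

L_ind (inductance) has dimensions [I^-2 L^2 M T^-2].
a (acceleration) has dimensions [L T^-2].
F (force) has dimensions [L M T^-2].

Left side: [L M T^-2]
Right side: [I^-2 L^3 M T^-4]

The two sides have different dimensions, so the equation is NOT dimensionally consistent.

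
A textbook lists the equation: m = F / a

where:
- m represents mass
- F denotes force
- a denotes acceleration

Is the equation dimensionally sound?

Yes

m (mass) has dimensions [M].
F (force) has dimensions [L M T^-2].
a (acceleration) has dimensions [L T^-2].

Left side: [M]
Right side: [M]

Both sides have the same dimensions, so the equation is dimensionally consistent.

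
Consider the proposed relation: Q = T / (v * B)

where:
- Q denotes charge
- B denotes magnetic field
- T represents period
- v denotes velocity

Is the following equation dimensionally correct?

No

Q (charge) has dimensions [I T].
B (magnetic field) has dimensions [I^-1 M T^-2].
T (period) has dimensions [T].
v (velocity) has dimensions [L T^-1].

Left side: [I T]
Right side: [I L^-1 M^-1 T^4]

The two sides have different dimensions, so the equation is NOT dimensionally consistent.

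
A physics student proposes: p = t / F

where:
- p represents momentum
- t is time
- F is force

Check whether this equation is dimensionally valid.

No

p (momentum) has dimensions [L M T^-1].
t (time) has dimensions [T].
F (force) has dimensions [L M T^-2].

Left side: [L M T^-1]
Right side: [L^-1 M^-1 T^3]

The two sides have different dimensions, so the equation is NOT dimensionally consistent.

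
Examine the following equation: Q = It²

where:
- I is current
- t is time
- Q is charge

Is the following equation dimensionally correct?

No

I (current) has dimensions [I].
t (time) has dimensions [T].
Q (charge) has dimensions [I T].

Left side: [I T]
Right side: [I T^2]

The two sides have different dimensions, so the equation is NOT dimensionally consistent.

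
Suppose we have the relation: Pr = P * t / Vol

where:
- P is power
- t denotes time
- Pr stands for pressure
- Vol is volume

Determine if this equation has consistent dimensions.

Yes

P (power) has dimensions [L^2 M T^-3].
t (time) has dimensions [T].
Pr (pressure) has dimensions [L^-1 M T^-2].
Vol (volume) has dimensions [L^3].

Left side: [L^-1 M T^-2]
Right side: [L^-1 M T^-2]

Both sides have the same dimensions, so the equation is dimensionally consistent.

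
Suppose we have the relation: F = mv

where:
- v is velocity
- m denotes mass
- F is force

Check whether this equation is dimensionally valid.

No

v (velocity) has dimensions [L T^-1].
m (mass) has dimensions [M].
F (force) has dimensions [L M T^-2].

Left side: [L M T^-2]
Right side: [L M T^-1]

The two sides have different dimensions, so the equation is NOT dimensionally consistent.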